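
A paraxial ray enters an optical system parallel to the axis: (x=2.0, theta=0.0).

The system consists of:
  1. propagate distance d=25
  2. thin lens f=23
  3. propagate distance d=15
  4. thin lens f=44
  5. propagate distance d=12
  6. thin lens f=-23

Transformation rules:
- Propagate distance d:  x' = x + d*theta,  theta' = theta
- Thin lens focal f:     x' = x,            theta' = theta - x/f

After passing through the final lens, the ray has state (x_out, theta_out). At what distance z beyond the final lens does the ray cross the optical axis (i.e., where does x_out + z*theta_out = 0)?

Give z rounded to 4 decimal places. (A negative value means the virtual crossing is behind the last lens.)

Initial: x=2.0000 theta=0.0000
After 1 (propagate distance d=25): x=2.0000 theta=0.0000
After 2 (thin lens f=23): x=2.0000 theta=-2/23 (≈-0.0870)
After 3 (propagate distance d=15): x=16/23 (≈0.6957) theta=-2/23 (≈-0.0870)
After 4 (thin lens f=44): x=16/23 (≈0.6957) theta=-26/253 (≈-0.1028)
After 5 (propagate distance d=12): x=-136/253 (≈-0.5375) theta=-26/253 (≈-0.1028)
After 6 (thin lens f=-23): x=-136/253 (≈-0.5375) theta=-734/5819 (≈-0.1261)
z_focus = -x_out/theta_out = -(-136/253)/(-734/5819) = -1564/367 ≈ -4.2616
Rounded to 4 decimal places: z = -4.2616

Answer: -4.2616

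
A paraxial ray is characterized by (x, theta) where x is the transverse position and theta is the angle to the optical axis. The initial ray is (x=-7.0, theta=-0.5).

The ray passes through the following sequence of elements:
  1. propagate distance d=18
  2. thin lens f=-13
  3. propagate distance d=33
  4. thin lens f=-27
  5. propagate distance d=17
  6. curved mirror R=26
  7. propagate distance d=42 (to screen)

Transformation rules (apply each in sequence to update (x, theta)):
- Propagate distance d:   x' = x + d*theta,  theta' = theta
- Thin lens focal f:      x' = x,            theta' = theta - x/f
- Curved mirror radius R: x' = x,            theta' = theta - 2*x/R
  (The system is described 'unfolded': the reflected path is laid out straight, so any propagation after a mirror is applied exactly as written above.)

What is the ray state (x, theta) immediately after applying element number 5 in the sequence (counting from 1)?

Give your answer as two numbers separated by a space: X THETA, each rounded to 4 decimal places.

Answer: -148.5741 -4.4387

Derivation:
Initial: x=-7.0000 theta=-0.5000
After 1 (propagate distance d=18): x=-16.0000 theta=-0.5000
After 2 (thin lens f=-13): x=-16.0000 theta=-45/26 (≈-1.7308)
After 3 (propagate distance d=33): x=-1901/26 (≈-73.1154) theta=-45/26 (≈-1.7308)
After 4 (thin lens f=-27): x=-1901/26 (≈-73.1154) theta=-1558/351 (≈-4.4387)
After 5 (propagate distance d=17): x=-8023/54 (≈-148.5741) theta=-1558/351 (≈-4.4387)
Rounded to 4 decimal places: x = -148.5741, theta = -4.4387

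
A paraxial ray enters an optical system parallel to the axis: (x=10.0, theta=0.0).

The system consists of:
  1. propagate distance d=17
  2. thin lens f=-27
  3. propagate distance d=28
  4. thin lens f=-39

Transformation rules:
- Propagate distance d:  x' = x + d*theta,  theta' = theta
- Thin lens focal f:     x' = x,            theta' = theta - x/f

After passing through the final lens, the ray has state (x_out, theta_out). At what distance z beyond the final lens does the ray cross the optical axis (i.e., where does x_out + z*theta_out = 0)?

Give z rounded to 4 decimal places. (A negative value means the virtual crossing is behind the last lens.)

Answer: -22.8191

Derivation:
Initial: x=10.0000 theta=0.0000
After 1 (propagate distance d=17): x=10.0000 theta=0.0000
After 2 (thin lens f=-27): x=10.0000 theta=10/27 (≈0.3704)
After 3 (propagate distance d=28): x=550/27 (≈20.3704) theta=10/27 (≈0.3704)
After 4 (thin lens f=-39): x=550/27 (≈20.3704) theta=940/1053 (≈0.8927)
z_focus = -x_out/theta_out = -(550/27)/(940/1053) = -2145/94 ≈ -22.8191
Rounded to 4 decimal places: z = -22.8191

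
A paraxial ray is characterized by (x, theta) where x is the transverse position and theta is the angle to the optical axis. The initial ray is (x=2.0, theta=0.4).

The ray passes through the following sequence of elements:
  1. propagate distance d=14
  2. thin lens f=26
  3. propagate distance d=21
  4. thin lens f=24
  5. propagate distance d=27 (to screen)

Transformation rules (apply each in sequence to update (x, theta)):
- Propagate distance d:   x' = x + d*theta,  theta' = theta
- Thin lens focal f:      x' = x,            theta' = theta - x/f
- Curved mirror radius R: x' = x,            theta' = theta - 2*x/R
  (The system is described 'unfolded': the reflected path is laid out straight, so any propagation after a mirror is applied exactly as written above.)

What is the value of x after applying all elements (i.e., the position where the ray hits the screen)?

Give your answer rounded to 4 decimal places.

Initial: x=2.0000 theta=0.4000
After 1 (propagate distance d=14): x=7.6000 theta=0.4000
After 2 (thin lens f=26): x=7.6000 theta=7/65 (≈0.1077)
After 3 (propagate distance d=21): x=641/65 (≈9.8615) theta=7/65 (≈0.1077)
After 4 (thin lens f=24): x=641/65 (≈9.8615) theta=-473/1560 (≈-0.3032)
After 5 (propagate distance d=27 (to screen)): x=1.6750 theta=-473/1560 (≈-0.3032)
Rounded to 4 decimal places: x = 1.6750

Answer: 1.6750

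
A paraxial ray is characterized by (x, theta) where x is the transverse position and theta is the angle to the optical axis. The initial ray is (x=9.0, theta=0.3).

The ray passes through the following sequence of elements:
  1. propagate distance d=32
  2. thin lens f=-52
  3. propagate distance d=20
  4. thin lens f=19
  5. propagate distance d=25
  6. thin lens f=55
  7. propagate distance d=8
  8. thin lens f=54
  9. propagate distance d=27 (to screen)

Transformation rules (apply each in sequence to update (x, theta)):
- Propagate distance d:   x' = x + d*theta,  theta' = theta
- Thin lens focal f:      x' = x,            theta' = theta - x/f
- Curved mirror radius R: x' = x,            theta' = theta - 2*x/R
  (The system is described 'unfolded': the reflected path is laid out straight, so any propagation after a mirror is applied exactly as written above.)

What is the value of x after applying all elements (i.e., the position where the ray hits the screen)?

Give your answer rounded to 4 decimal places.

Initial: x=9.0000 theta=0.3000
After 1 (propagate distance d=32): x=18.6000 theta=0.3000
After 2 (thin lens f=-52): x=18.6000 theta=171/260 (≈0.6577)
After 3 (propagate distance d=20): x=2064/65 (≈31.7538) theta=171/260 (≈0.6577)
After 4 (thin lens f=19): x=2064/65 (≈31.7538) theta=-5007/4940 (≈-1.0136)
After 5 (propagate distance d=25): x=31689/4940 (≈6.4148) theta=-5007/4940 (≈-1.0136)
After 6 (thin lens f=55): x=31689/4940 (≈6.4148) theta=-153537/135850 (≈-1.1302)
After 7 (propagate distance d=8): x=-37563/14300 (≈-2.6268) theta=-153537/135850 (≈-1.1302)
After 8 (thin lens f=54): x=-37563/14300 (≈-2.6268) theta=-5289433/4890600 (≈-1.0816)
After 9 (propagate distance d=27 (to screen)): x=-17295693/543400 (≈-31.8287) theta=-5289433/4890600 (≈-1.0816)
Rounded to 4 decimal places: x = -31.8287

Answer: -31.8287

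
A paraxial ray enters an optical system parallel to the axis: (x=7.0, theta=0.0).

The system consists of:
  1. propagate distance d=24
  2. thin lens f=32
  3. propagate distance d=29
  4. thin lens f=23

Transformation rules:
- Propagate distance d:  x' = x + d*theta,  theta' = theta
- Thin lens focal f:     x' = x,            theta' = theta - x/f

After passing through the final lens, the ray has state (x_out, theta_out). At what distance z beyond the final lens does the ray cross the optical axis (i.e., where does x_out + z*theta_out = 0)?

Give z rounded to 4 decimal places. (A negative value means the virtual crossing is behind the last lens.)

Answer: 2.6538

Derivation:
Initial: x=7.0000 theta=0.0000
After 1 (propagate distance d=24): x=7.0000 theta=0.0000
After 2 (thin lens f=32): x=7.0000 theta=-7/32 (≈-0.2188)
After 3 (propagate distance d=29): x=21/32 (≈0.6563) theta=-7/32 (≈-0.2188)
After 4 (thin lens f=23): x=21/32 (≈0.6563) theta=-91/368 (≈-0.2473)
z_focus = -x_out/theta_out = -(21/32)/(-91/368) = 69/26 ≈ 2.6538
Rounded to 4 decimal places: z = 2.6538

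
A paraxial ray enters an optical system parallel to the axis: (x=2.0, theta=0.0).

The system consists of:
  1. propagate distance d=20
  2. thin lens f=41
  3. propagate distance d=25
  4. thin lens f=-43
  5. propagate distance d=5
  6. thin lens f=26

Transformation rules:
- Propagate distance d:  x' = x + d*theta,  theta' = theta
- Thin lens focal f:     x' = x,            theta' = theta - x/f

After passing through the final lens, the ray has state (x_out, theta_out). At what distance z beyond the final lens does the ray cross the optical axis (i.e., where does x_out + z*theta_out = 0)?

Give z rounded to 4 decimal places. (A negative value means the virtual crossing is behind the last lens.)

Initial: x=2.0000 theta=0.0000
After 1 (propagate distance d=20): x=2.0000 theta=0.0000
After 2 (thin lens f=41): x=2.0000 theta=-2/41 (≈-0.0488)
After 3 (propagate distance d=25): x=32/41 (≈0.7805) theta=-2/41 (≈-0.0488)
After 4 (thin lens f=-43): x=32/41 (≈0.7805) theta=-54/1763 (≈-0.0306)
After 5 (propagate distance d=5): x=1106/1763 (≈0.6273) theta=-54/1763 (≈-0.0306)
After 6 (thin lens f=26): x=1106/1763 (≈0.6273) theta=-1255/22919 (≈-0.0548)
z_focus = -x_out/theta_out = -(1106/1763)/(-1255/22919) = 14378/1255 ≈ 11.4566
Rounded to 4 decimal places: z = 11.4566

Answer: 11.4566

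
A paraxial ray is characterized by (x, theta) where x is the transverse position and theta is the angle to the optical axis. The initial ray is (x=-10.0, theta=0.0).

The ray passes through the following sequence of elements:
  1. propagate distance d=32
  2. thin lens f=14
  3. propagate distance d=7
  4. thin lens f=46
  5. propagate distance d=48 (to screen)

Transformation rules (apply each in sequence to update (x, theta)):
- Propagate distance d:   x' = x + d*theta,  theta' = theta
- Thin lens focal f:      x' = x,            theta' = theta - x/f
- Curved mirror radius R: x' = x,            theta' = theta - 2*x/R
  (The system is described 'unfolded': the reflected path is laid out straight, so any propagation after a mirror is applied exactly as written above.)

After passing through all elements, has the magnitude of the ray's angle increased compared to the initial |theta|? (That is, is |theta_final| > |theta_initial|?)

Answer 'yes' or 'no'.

Initial: x=-10.0000 theta=0.0000
After 1 (propagate distance d=32): x=-10.0000 theta=0.0000
After 2 (thin lens f=14): x=-10.0000 theta=5/7 (≈0.7143)
After 3 (propagate distance d=7): x=-5.0000 theta=5/7 (≈0.7143)
After 4 (thin lens f=46): x=-5.0000 theta=265/322 (≈0.8230)
After 5 (propagate distance d=48 (to screen)): x=5555/161 (≈34.5031) theta=265/322 (≈0.8230)
|theta_initial|=0.0000 |theta_final|=265/322 (≈0.8230) -> increased

Answer: yes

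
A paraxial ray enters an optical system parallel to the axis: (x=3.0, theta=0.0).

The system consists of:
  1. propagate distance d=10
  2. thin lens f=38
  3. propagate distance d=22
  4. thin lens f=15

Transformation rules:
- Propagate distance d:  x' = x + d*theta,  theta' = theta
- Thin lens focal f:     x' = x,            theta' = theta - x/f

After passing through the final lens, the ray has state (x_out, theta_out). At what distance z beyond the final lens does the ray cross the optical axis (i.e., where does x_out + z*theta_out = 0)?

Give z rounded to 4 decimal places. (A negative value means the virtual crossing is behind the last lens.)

Initial: x=3.0000 theta=0.0000
After 1 (propagate distance d=10): x=3.0000 theta=0.0000
After 2 (thin lens f=38): x=3.0000 theta=-3/38 (≈-0.0789)
After 3 (propagate distance d=22): x=24/19 (≈1.2632) theta=-3/38 (≈-0.0789)
After 4 (thin lens f=15): x=24/19 (≈1.2632) theta=-31/190 (≈-0.1632)
z_focus = -x_out/theta_out = -(24/19)/(-31/190) = 240/31 ≈ 7.7419
Rounded to 4 decimal places: z = 7.7419

Answer: 7.7419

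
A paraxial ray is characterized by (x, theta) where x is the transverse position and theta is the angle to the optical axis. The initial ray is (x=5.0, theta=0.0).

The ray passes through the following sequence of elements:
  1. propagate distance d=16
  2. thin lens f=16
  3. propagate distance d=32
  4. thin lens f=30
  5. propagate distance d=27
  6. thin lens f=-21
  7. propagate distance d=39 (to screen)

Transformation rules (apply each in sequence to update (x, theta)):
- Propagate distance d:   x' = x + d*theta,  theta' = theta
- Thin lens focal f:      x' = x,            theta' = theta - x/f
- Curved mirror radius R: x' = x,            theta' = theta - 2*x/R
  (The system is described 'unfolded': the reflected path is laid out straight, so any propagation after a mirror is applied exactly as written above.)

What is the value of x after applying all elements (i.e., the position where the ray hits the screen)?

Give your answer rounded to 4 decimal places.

Initial: x=5.0000 theta=0.0000
After 1 (propagate distance d=16): x=5.0000 theta=0.0000
After 2 (thin lens f=16): x=5.0000 theta=-0.3125
After 3 (propagate distance d=32): x=-5.0000 theta=-0.3125
After 4 (thin lens f=30): x=-5.0000 theta=-7/48 (≈-0.1458)
After 5 (propagate distance d=27): x=-8.9375 theta=-7/48 (≈-0.1458)
After 6 (thin lens f=-21): x=-8.9375 theta=-4/7 (≈-0.5714)
After 7 (propagate distance d=39 (to screen)): x=-3497/112 (≈-31.2232) theta=-4/7 (≈-0.5714)
Rounded to 4 decimal places: x = -31.2232

Answer: -31.2232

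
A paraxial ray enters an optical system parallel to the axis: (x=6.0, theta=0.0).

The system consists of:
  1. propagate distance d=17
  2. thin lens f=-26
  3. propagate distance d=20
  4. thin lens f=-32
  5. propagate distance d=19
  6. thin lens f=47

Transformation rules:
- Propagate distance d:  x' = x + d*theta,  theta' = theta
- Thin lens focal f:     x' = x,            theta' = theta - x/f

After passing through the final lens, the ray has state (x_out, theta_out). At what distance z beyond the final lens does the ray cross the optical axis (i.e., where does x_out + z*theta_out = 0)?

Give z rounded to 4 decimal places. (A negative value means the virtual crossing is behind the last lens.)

Answer: -194.9972

Derivation:
Initial: x=6.0000 theta=0.0000
After 1 (propagate distance d=17): x=6.0000 theta=0.0000
After 2 (thin lens f=-26): x=6.0000 theta=3/13 (≈0.2308)
After 3 (propagate distance d=20): x=138/13 (≈10.6154) theta=3/13 (≈0.2308)
After 4 (thin lens f=-32): x=138/13 (≈10.6154) theta=0.5625
After 5 (propagate distance d=19): x=4431/208 (≈21.3029) theta=0.5625
After 6 (thin lens f=47): x=4431/208 (≈21.3029) theta=267/2444 (≈0.1092)
z_focus = -x_out/theta_out = -(4431/208)/(267/2444) = -69419/356 ≈ -194.9972
Rounded to 4 decimal places: z = -194.9972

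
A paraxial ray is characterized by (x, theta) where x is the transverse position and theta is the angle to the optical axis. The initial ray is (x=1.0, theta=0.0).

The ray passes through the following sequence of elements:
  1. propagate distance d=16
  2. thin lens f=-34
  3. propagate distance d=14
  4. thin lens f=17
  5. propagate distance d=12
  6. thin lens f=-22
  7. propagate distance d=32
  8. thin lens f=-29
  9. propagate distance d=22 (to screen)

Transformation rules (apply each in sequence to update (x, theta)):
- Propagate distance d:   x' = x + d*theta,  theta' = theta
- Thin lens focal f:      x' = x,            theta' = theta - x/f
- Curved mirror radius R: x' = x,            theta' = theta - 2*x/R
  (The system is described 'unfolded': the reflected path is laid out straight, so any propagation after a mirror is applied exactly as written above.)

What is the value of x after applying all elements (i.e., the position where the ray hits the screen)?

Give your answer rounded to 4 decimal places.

Initial: x=1.0000 theta=0.0000
After 1 (propagate distance d=16): x=1.0000 theta=0.0000
After 2 (thin lens f=-34): x=1.0000 theta=1/34 (≈0.0294)
After 3 (propagate distance d=14): x=24/17 (≈1.4118) theta=1/34 (≈0.0294)
After 4 (thin lens f=17): x=24/17 (≈1.4118) theta=-31/578 (≈-0.0536)
After 5 (propagate distance d=12): x=222/289 (≈0.7682) theta=-31/578 (≈-0.0536)
After 6 (thin lens f=-22): x=222/289 (≈0.7682) theta=-7/374 (≈-0.0187)
After 7 (propagate distance d=32): x=538/3179 (≈0.1692) theta=-7/374 (≈-0.0187)
After 8 (thin lens f=-29): x=538/3179 (≈0.1692) theta=-2375/184382 (≈-0.0129)
After 9 (propagate distance d=22 (to screen)): x=-619/5423 (≈-0.1141) theta=-2375/184382 (≈-0.0129)
Rounded to 4 decimal places: x = -0.1141

Answer: -0.1141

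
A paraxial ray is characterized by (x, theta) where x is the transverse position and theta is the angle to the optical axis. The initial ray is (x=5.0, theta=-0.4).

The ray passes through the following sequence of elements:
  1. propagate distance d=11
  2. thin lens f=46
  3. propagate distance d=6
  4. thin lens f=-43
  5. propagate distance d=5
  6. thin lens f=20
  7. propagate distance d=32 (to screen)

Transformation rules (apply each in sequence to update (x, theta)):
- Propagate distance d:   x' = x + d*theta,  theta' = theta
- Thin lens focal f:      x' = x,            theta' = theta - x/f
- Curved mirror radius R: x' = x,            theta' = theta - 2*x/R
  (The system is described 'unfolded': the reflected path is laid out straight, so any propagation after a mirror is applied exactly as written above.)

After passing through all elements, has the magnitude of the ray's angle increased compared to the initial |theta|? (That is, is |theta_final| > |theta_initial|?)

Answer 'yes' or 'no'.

Initial: x=5.0000 theta=-0.4000
After 1 (propagate distance d=11): x=0.6000 theta=-0.4000
After 2 (thin lens f=46): x=0.6000 theta=-19/46 (≈-0.4130)
After 3 (propagate distance d=6): x=-216/115 (≈-1.8783) theta=-19/46 (≈-0.4130)
After 4 (thin lens f=-43): x=-216/115 (≈-1.8783) theta=-4517/9890 (≈-0.4567)
After 5 (propagate distance d=5): x=-41161/9890 (≈-4.1619) theta=-4517/9890 (≈-0.4567)
After 6 (thin lens f=20): x=-41161/9890 (≈-4.1619) theta=-49179/197800 (≈-0.2486)
After 7 (propagate distance d=32 (to screen)): x=-599237/49450 (≈-12.1180) theta=-49179/197800 (≈-0.2486)
|theta_initial|=0.4000 |theta_final|=49179/197800 (≈0.2486) -> not increased

Answer: no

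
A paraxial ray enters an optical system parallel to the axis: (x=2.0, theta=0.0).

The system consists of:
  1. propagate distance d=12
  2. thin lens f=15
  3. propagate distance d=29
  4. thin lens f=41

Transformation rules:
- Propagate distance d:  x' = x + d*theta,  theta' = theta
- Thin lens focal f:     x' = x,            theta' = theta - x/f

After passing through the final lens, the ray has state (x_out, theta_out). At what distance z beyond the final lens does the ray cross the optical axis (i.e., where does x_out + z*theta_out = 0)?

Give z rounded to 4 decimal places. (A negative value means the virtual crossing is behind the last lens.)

Answer: -21.2593

Derivation:
Initial: x=2.0000 theta=0.0000
After 1 (propagate distance d=12): x=2.0000 theta=0.0000
After 2 (thin lens f=15): x=2.0000 theta=-2/15 (≈-0.1333)
After 3 (propagate distance d=29): x=-28/15 (≈-1.8667) theta=-2/15 (≈-0.1333)
After 4 (thin lens f=41): x=-28/15 (≈-1.8667) theta=-18/205 (≈-0.0878)
z_focus = -x_out/theta_out = -(-28/15)/(-18/205) = -574/27 ≈ -21.2593
Rounded to 4 decimal places: z = -21.2593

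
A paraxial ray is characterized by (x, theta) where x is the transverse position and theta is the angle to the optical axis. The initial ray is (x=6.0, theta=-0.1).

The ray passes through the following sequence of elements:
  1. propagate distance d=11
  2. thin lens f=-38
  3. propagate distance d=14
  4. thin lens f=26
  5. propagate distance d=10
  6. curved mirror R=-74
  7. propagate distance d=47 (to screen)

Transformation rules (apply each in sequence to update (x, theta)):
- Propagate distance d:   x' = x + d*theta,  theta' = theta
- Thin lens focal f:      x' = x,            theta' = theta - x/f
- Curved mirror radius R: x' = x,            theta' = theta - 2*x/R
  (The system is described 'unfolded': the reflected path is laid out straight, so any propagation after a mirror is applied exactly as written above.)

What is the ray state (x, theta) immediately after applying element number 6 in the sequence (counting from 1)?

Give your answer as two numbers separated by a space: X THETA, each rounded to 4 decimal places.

Answer: 3.5543 -0.0790

Derivation:
Initial: x=6.0000 theta=-0.1000
After 1 (propagate distance d=11): x=4.9000 theta=-0.1000
After 2 (thin lens f=-38): x=4.9000 theta=11/380 (≈0.0289)
After 3 (propagate distance d=14): x=504/95 (≈5.3053) theta=11/380 (≈0.0289)
After 4 (thin lens f=26): x=504/95 (≈5.3053) theta=-173/988 (≈-0.1751)
After 5 (propagate distance d=10): x=8779/2470 (≈3.5543) theta=-173/988 (≈-0.1751)
After 6 (curved mirror R=-74): x=8779/2470 (≈3.5543) theta=-14447/182780 (≈-0.0790)
Rounded to 4 decimal places: x = 3.5543, theta = -0.0790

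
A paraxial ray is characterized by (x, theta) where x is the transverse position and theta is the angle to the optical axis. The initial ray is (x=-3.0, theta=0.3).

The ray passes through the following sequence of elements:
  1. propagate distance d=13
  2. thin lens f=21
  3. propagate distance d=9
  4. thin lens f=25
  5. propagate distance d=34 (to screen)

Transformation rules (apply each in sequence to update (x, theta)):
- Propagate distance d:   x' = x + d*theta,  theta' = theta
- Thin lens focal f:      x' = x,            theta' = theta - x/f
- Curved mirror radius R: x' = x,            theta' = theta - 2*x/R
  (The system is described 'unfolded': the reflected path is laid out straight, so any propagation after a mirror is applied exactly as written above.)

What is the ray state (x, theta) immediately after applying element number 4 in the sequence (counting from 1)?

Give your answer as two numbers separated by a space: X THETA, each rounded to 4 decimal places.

Initial: x=-3.0000 theta=0.3000
After 1 (propagate distance d=13): x=0.9000 theta=0.3000
After 2 (thin lens f=21): x=0.9000 theta=9/35 (≈0.2571)
After 3 (propagate distance d=9): x=45/14 (≈3.2143) theta=9/35 (≈0.2571)
After 4 (thin lens f=25): x=45/14 (≈3.2143) theta=9/70 (≈0.1286)
Rounded to 4 decimal places: x = 3.2143, theta = 0.1286

Answer: 3.2143 0.1286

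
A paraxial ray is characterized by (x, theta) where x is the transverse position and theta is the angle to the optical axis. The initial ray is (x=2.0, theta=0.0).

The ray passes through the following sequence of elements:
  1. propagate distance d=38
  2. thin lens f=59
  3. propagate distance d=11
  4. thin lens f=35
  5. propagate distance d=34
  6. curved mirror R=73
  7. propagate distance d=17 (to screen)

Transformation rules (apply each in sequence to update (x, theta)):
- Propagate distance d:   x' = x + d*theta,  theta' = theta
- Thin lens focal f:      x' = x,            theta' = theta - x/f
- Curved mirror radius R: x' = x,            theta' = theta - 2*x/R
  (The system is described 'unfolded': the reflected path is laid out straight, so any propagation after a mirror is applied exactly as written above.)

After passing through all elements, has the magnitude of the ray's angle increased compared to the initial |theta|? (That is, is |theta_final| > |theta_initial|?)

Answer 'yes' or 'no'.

Answer: yes

Derivation:
Initial: x=2.0000 theta=0.0000
After 1 (propagate distance d=38): x=2.0000 theta=0.0000
After 2 (thin lens f=59): x=2.0000 theta=-2/59 (≈-0.0339)
After 3 (propagate distance d=11): x=96/59 (≈1.6271) theta=-2/59 (≈-0.0339)
After 4 (thin lens f=35): x=96/59 (≈1.6271) theta=-166/2065 (≈-0.0804)
After 5 (propagate distance d=34): x=-2284/2065 (≈-1.1061) theta=-166/2065 (≈-0.0804)
After 6 (curved mirror R=73): x=-2284/2065 (≈-1.1061) theta=-1510/30149 (≈-0.0501)
After 7 (propagate distance d=17 (to screen)): x=-295082/150745 (≈-1.9575) theta=-1510/30149 (≈-0.0501)
|theta_initial|=0.0000 |theta_final|=1510/30149 (≈0.0501) -> increased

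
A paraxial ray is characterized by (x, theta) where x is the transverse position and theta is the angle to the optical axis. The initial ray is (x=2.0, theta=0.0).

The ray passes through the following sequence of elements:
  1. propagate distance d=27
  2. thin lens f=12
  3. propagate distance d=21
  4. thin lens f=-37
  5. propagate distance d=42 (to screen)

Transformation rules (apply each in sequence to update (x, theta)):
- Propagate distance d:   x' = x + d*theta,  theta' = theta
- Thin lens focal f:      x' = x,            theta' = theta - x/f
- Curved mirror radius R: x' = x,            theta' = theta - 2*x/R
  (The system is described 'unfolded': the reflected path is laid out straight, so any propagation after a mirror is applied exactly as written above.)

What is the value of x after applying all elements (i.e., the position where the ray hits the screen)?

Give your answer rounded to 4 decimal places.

Initial: x=2.0000 theta=0.0000
After 1 (propagate distance d=27): x=2.0000 theta=0.0000
After 2 (thin lens f=12): x=2.0000 theta=-1/6 (≈-0.1667)
After 3 (propagate distance d=21): x=-1.5000 theta=-1/6 (≈-0.1667)
After 4 (thin lens f=-37): x=-1.5000 theta=-23/111 (≈-0.2072)
After 5 (propagate distance d=42 (to screen)): x=-755/74 (≈-10.2027) theta=-23/111 (≈-0.2072)
Rounded to 4 decimal places: x = -10.2027

Answer: -10.2027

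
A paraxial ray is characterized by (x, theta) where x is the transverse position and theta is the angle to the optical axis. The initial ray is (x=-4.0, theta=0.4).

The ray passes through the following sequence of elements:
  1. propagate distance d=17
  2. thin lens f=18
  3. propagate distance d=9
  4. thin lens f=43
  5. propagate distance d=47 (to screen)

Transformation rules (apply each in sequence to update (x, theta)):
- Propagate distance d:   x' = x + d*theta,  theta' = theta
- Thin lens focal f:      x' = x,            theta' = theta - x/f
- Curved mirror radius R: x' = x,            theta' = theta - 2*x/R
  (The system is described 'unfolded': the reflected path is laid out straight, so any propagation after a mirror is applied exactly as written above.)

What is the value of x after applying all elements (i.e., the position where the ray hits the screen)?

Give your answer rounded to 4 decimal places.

Answer: 11.0238

Derivation:
Initial: x=-4.0000 theta=0.4000
After 1 (propagate distance d=17): x=2.8000 theta=0.4000
After 2 (thin lens f=18): x=2.8000 theta=11/45 (≈0.2444)
After 3 (propagate distance d=9): x=5.0000 theta=11/45 (≈0.2444)
After 4 (thin lens f=43): x=5.0000 theta=248/1935 (≈0.1282)
After 5 (propagate distance d=47 (to screen)): x=21331/1935 (≈11.0238) theta=248/1935 (≈0.1282)
Rounded to 4 decimal places: x = 11.0238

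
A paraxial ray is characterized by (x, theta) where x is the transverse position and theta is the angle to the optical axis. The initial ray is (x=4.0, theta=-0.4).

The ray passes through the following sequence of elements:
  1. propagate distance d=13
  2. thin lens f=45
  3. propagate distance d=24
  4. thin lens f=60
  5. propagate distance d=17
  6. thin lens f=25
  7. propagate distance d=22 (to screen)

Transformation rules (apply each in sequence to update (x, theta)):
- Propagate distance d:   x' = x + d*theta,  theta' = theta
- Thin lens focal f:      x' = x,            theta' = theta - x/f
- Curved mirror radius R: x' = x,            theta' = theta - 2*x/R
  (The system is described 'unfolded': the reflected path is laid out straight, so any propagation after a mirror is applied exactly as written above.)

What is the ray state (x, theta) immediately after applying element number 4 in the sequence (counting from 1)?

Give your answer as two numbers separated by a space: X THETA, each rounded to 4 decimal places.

Initial: x=4.0000 theta=-0.4000
After 1 (propagate distance d=13): x=-1.2000 theta=-0.4000
After 2 (thin lens f=45): x=-1.2000 theta=-28/75 (≈-0.3733)
After 3 (propagate distance d=24): x=-10.1600 theta=-28/75 (≈-0.3733)
After 4 (thin lens f=60): x=-10.1600 theta=-0.2040
Rounded to 4 decimal places: x = -10.1600, theta = -0.2040

Answer: -10.1600 -0.2040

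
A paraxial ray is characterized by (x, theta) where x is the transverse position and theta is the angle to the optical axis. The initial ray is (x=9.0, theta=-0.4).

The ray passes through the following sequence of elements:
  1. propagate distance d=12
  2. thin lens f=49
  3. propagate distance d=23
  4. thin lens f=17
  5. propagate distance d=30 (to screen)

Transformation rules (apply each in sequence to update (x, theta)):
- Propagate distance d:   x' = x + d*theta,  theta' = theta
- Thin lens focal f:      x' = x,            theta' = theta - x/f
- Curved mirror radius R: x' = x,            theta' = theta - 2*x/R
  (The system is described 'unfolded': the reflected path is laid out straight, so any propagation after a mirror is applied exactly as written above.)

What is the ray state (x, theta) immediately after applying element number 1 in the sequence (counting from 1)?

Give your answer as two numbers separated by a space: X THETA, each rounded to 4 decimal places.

Answer: 4.2000 -0.4000

Derivation:
Initial: x=9.0000 theta=-0.4000
After 1 (propagate distance d=12): x=4.2000 theta=-0.4000
Rounded to 4 decimal places: x = 4.2000, theta = -0.4000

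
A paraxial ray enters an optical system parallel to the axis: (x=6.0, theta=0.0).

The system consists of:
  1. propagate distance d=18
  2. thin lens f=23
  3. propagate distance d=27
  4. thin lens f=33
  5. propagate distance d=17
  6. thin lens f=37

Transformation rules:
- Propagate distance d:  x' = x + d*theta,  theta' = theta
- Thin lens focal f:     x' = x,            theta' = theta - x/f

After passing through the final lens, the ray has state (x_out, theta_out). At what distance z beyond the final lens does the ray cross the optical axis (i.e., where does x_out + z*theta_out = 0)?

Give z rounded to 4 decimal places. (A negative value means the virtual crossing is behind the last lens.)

Initial: x=6.0000 theta=0.0000
After 1 (propagate distance d=18): x=6.0000 theta=0.0000
After 2 (thin lens f=23): x=6.0000 theta=-6/23 (≈-0.2609)
After 3 (propagate distance d=27): x=-24/23 (≈-1.0435) theta=-6/23 (≈-0.2609)
After 4 (thin lens f=33): x=-24/23 (≈-1.0435) theta=-58/253 (≈-0.2292)
After 5 (propagate distance d=17): x=-1250/253 (≈-4.9407) theta=-58/253 (≈-0.2292)
After 6 (thin lens f=37): x=-1250/253 (≈-4.9407) theta=-896/9361 (≈-0.0957)
z_focus = -x_out/theta_out = -(-1250/253)/(-896/9361) = -23125/448 ≈ -51.6183
Rounded to 4 decimal places: z = -51.6183

Answer: -51.6183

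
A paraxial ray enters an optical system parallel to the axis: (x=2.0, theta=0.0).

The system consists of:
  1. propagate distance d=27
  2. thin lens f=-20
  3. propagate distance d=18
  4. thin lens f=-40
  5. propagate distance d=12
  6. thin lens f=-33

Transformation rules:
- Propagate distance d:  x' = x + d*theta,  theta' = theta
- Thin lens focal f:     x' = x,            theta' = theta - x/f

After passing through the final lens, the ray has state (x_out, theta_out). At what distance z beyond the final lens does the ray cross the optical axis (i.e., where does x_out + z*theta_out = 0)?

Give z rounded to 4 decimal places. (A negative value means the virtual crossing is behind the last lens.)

Answer: -16.1129

Derivation:
Initial: x=2.0000 theta=0.0000
After 1 (propagate distance d=27): x=2.0000 theta=0.0000
After 2 (thin lens f=-20): x=2.0000 theta=0.1000
After 3 (propagate distance d=18): x=3.8000 theta=0.1000
After 4 (thin lens f=-40): x=3.8000 theta=0.1950
After 5 (propagate distance d=12): x=6.1400 theta=0.1950
After 6 (thin lens f=-33): x=6.1400 theta=503/1320 (≈0.3811)
z_focus = -x_out/theta_out = -(6.1400)/(503/1320) = -40524/2515 ≈ -16.1129
Rounded to 4 decimal places: z = -16.1129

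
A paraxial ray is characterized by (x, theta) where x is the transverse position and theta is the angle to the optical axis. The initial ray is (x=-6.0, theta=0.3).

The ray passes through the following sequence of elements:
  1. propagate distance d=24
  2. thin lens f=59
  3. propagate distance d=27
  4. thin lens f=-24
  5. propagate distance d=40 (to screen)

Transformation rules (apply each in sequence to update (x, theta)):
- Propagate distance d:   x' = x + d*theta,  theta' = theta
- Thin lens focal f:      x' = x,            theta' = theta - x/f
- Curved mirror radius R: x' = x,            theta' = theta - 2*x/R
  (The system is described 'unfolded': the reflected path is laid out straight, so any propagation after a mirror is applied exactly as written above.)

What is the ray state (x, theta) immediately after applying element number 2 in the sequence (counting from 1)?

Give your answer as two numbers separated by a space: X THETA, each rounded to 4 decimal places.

Answer: 1.2000 0.2797

Derivation:
Initial: x=-6.0000 theta=0.3000
After 1 (propagate distance d=24): x=1.2000 theta=0.3000
After 2 (thin lens f=59): x=1.2000 theta=33/118 (≈0.2797)
Rounded to 4 decimal places: x = 1.2000, theta = 0.2797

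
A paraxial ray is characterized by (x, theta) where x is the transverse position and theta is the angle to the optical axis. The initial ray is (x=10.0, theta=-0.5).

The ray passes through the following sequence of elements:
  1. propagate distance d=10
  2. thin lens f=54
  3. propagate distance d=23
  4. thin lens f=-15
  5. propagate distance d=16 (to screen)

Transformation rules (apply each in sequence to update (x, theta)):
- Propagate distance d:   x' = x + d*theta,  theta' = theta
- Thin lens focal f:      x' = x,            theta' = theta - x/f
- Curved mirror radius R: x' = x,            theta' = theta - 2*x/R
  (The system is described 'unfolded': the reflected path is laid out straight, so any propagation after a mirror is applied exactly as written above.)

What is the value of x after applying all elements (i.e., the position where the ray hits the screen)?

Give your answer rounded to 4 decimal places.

Answer: -27.3160

Derivation:
Initial: x=10.0000 theta=-0.5000
After 1 (propagate distance d=10): x=5.0000 theta=-0.5000
After 2 (thin lens f=54): x=5.0000 theta=-16/27 (≈-0.5926)
After 3 (propagate distance d=23): x=-233/27 (≈-8.6296) theta=-16/27 (≈-0.5926)
After 4 (thin lens f=-15): x=-233/27 (≈-8.6296) theta=-473/405 (≈-1.1679)
After 5 (propagate distance d=16 (to screen)): x=-11063/405 (≈-27.3160) theta=-473/405 (≈-1.1679)
Rounded to 4 decimal places: x = -27.3160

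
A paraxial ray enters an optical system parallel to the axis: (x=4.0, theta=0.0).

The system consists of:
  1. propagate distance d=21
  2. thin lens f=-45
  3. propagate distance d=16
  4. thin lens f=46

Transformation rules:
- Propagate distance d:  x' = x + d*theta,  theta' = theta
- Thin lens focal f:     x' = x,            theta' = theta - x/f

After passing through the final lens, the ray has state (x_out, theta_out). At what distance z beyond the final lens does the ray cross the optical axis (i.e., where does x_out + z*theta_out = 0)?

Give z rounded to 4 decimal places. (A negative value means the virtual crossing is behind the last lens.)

Answer: 187.0667

Derivation:
Initial: x=4.0000 theta=0.0000
After 1 (propagate distance d=21): x=4.0000 theta=0.0000
After 2 (thin lens f=-45): x=4.0000 theta=4/45 (≈0.0889)
After 3 (propagate distance d=16): x=244/45 (≈5.4222) theta=4/45 (≈0.0889)
After 4 (thin lens f=46): x=244/45 (≈5.4222) theta=-2/69 (≈-0.0290)
z_focus = -x_out/theta_out = -(244/45)/(-2/69) = 2806/15 ≈ 187.0667
Rounded to 4 decimal places: z = 187.0667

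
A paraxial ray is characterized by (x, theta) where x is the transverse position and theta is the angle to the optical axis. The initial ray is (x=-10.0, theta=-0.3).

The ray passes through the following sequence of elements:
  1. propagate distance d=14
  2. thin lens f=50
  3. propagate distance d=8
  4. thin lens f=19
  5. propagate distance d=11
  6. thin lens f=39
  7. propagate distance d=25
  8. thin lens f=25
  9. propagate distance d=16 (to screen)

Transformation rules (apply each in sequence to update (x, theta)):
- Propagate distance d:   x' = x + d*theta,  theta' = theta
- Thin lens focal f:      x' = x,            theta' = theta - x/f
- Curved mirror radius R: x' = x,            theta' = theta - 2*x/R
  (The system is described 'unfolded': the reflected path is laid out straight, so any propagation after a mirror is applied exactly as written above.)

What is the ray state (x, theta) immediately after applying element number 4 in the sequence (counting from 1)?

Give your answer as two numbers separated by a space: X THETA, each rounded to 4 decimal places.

Initial: x=-10.0000 theta=-0.3000
After 1 (propagate distance d=14): x=-14.2000 theta=-0.3000
After 2 (thin lens f=50): x=-14.2000 theta=-0.0160
After 3 (propagate distance d=8): x=-14.3280 theta=-0.0160
After 4 (thin lens f=19): x=-14.3280 theta=1753/2375 (≈0.7381)
Rounded to 4 decimal places: x = -14.3280, theta = 0.7381

Answer: -14.3280 0.7381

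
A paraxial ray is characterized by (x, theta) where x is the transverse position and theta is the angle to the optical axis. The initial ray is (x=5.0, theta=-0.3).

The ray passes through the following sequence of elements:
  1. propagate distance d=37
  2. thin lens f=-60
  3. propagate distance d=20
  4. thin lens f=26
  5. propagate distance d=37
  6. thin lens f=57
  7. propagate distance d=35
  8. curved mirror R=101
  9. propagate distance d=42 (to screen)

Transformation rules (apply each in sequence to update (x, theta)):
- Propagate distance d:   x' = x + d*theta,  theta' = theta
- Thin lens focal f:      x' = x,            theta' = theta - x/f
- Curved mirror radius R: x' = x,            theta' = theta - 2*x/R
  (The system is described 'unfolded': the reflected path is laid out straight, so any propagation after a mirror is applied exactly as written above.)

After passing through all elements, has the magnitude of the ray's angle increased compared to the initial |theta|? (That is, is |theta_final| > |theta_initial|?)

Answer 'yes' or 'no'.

Initial: x=5.0000 theta=-0.3000
After 1 (propagate distance d=37): x=-6.1000 theta=-0.3000
After 2 (thin lens f=-60): x=-6.1000 theta=-241/600 (≈-0.4017)
After 3 (propagate distance d=20): x=-212/15 (≈-14.1333) theta=-241/600 (≈-0.4017)
After 4 (thin lens f=26): x=-212/15 (≈-14.1333) theta=369/2600 (≈0.1419)
After 5 (propagate distance d=37): x=-69281/7800 (≈-8.8822) theta=369/2600 (≈0.1419)
After 6 (thin lens f=57): x=-69281/7800 (≈-8.8822) theta=6619/22230 (≈0.2978)
After 7 (propagate distance d=35): x=684283/444600 (≈1.5391) theta=6619/22230 (≈0.2978)
After 8 (curved mirror R=101): x=684283/444600 (≈1.5391) theta=6000907/22452300 (≈0.2673)
After 9 (propagate distance d=42 (to screen)): x=573188771/44904600 (≈12.7646) theta=6000907/22452300 (≈0.2673)
|theta_initial|=0.3000 |theta_final|=6000907/22452300 (≈0.2673) -> not increased

Answer: no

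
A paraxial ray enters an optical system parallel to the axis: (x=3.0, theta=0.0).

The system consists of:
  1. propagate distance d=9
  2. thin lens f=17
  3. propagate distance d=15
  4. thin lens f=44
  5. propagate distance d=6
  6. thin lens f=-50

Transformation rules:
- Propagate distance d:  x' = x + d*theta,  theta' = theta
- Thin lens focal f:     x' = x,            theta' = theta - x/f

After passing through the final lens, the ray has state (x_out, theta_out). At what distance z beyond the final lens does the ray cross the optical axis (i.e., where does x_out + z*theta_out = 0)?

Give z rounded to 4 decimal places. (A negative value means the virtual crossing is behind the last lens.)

Answer: -3.7781

Derivation:
Initial: x=3.0000 theta=0.0000
After 1 (propagate distance d=9): x=3.0000 theta=0.0000
After 2 (thin lens f=17): x=3.0000 theta=-3/17 (≈-0.1765)
After 3 (propagate distance d=15): x=6/17 (≈0.3529) theta=-3/17 (≈-0.1765)
After 4 (thin lens f=44): x=6/17 (≈0.3529) theta=-69/374 (≈-0.1845)
After 5 (propagate distance d=6): x=-141/187 (≈-0.7540) theta=-69/374 (≈-0.1845)
After 6 (thin lens f=-50): x=-141/187 (≈-0.7540) theta=-933/4675 (≈-0.1996)
z_focus = -x_out/theta_out = -(-141/187)/(-933/4675) = -1175/311 ≈ -3.7781
Rounded to 4 decimal places: z = -3.7781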